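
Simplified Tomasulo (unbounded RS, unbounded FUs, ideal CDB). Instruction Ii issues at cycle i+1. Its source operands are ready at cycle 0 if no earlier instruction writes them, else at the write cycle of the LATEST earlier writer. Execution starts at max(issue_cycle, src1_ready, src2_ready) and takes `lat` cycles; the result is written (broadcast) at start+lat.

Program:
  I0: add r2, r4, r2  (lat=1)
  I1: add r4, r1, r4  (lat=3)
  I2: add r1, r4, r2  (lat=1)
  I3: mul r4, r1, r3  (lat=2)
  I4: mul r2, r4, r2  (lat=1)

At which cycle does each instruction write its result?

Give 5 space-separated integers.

Answer: 2 5 6 8 9

Derivation:
I0 add r2: issue@1 deps=(None,None) exec_start@1 write@2
I1 add r4: issue@2 deps=(None,None) exec_start@2 write@5
I2 add r1: issue@3 deps=(1,0) exec_start@5 write@6
I3 mul r4: issue@4 deps=(2,None) exec_start@6 write@8
I4 mul r2: issue@5 deps=(3,0) exec_start@8 write@9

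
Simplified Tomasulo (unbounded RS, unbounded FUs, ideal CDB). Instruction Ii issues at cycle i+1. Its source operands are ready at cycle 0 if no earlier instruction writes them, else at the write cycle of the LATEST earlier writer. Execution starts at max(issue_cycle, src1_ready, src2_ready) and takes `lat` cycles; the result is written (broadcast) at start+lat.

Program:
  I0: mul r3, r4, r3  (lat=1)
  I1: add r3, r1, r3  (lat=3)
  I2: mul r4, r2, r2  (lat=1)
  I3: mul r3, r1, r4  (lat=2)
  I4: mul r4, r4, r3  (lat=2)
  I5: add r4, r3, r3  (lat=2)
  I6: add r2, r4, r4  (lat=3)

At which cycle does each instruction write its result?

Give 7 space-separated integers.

I0 mul r3: issue@1 deps=(None,None) exec_start@1 write@2
I1 add r3: issue@2 deps=(None,0) exec_start@2 write@5
I2 mul r4: issue@3 deps=(None,None) exec_start@3 write@4
I3 mul r3: issue@4 deps=(None,2) exec_start@4 write@6
I4 mul r4: issue@5 deps=(2,3) exec_start@6 write@8
I5 add r4: issue@6 deps=(3,3) exec_start@6 write@8
I6 add r2: issue@7 deps=(5,5) exec_start@8 write@11

Answer: 2 5 4 6 8 8 11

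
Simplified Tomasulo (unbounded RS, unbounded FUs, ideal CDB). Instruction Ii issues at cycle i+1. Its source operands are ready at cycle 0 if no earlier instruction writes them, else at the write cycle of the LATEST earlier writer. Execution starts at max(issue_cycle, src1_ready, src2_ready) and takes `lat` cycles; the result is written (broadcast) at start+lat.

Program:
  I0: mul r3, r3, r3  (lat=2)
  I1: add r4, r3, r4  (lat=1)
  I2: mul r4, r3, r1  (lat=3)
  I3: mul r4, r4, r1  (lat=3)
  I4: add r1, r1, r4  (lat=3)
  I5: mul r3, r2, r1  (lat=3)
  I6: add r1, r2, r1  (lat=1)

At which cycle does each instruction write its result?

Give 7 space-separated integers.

Answer: 3 4 6 9 12 15 13

Derivation:
I0 mul r3: issue@1 deps=(None,None) exec_start@1 write@3
I1 add r4: issue@2 deps=(0,None) exec_start@3 write@4
I2 mul r4: issue@3 deps=(0,None) exec_start@3 write@6
I3 mul r4: issue@4 deps=(2,None) exec_start@6 write@9
I4 add r1: issue@5 deps=(None,3) exec_start@9 write@12
I5 mul r3: issue@6 deps=(None,4) exec_start@12 write@15
I6 add r1: issue@7 deps=(None,4) exec_start@12 write@13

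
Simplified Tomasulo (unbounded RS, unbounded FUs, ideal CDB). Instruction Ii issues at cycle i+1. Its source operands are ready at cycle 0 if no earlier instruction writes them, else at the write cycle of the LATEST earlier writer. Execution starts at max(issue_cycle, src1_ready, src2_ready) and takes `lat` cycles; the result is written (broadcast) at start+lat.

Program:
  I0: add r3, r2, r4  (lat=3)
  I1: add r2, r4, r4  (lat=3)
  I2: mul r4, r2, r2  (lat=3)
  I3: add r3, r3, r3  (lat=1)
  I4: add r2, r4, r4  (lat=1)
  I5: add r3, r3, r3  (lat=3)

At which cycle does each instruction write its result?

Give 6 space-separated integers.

I0 add r3: issue@1 deps=(None,None) exec_start@1 write@4
I1 add r2: issue@2 deps=(None,None) exec_start@2 write@5
I2 mul r4: issue@3 deps=(1,1) exec_start@5 write@8
I3 add r3: issue@4 deps=(0,0) exec_start@4 write@5
I4 add r2: issue@5 deps=(2,2) exec_start@8 write@9
I5 add r3: issue@6 deps=(3,3) exec_start@6 write@9

Answer: 4 5 8 5 9 9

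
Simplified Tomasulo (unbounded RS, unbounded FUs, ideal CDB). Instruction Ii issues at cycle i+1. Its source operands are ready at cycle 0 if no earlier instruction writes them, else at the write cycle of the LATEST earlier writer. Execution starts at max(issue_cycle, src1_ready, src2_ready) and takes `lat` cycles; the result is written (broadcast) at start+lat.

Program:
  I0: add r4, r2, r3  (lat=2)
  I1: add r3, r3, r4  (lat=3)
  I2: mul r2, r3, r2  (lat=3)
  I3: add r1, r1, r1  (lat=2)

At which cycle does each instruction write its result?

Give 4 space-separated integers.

I0 add r4: issue@1 deps=(None,None) exec_start@1 write@3
I1 add r3: issue@2 deps=(None,0) exec_start@3 write@6
I2 mul r2: issue@3 deps=(1,None) exec_start@6 write@9
I3 add r1: issue@4 deps=(None,None) exec_start@4 write@6

Answer: 3 6 9 6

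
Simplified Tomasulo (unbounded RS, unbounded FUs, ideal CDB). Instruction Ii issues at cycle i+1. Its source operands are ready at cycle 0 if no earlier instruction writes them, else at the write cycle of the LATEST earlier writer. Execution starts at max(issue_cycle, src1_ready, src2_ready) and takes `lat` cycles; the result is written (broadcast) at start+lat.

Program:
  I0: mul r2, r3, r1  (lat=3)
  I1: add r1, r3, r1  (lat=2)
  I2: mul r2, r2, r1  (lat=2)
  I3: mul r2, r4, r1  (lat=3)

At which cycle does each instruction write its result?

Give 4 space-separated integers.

Answer: 4 4 6 7

Derivation:
I0 mul r2: issue@1 deps=(None,None) exec_start@1 write@4
I1 add r1: issue@2 deps=(None,None) exec_start@2 write@4
I2 mul r2: issue@3 deps=(0,1) exec_start@4 write@6
I3 mul r2: issue@4 deps=(None,1) exec_start@4 write@7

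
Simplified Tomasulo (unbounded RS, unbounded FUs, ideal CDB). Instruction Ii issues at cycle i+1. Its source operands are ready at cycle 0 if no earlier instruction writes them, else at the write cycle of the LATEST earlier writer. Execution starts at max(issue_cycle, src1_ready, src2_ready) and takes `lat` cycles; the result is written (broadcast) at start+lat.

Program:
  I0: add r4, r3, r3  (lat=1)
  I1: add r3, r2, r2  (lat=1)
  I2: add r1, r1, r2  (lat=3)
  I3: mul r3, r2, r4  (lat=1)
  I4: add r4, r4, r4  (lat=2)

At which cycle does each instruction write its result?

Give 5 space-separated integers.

I0 add r4: issue@1 deps=(None,None) exec_start@1 write@2
I1 add r3: issue@2 deps=(None,None) exec_start@2 write@3
I2 add r1: issue@3 deps=(None,None) exec_start@3 write@6
I3 mul r3: issue@4 deps=(None,0) exec_start@4 write@5
I4 add r4: issue@5 deps=(0,0) exec_start@5 write@7

Answer: 2 3 6 5 7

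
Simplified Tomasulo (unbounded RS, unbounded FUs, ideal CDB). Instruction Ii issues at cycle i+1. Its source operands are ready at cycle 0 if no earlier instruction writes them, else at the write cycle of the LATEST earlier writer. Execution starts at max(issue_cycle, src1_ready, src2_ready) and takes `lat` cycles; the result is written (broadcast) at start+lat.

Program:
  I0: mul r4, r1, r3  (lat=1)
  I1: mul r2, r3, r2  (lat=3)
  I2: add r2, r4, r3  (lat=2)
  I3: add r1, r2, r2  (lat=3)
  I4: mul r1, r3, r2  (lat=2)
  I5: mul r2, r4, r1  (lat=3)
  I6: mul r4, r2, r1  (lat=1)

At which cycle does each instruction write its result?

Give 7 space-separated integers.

Answer: 2 5 5 8 7 10 11

Derivation:
I0 mul r4: issue@1 deps=(None,None) exec_start@1 write@2
I1 mul r2: issue@2 deps=(None,None) exec_start@2 write@5
I2 add r2: issue@3 deps=(0,None) exec_start@3 write@5
I3 add r1: issue@4 deps=(2,2) exec_start@5 write@8
I4 mul r1: issue@5 deps=(None,2) exec_start@5 write@7
I5 mul r2: issue@6 deps=(0,4) exec_start@7 write@10
I6 mul r4: issue@7 deps=(5,4) exec_start@10 write@11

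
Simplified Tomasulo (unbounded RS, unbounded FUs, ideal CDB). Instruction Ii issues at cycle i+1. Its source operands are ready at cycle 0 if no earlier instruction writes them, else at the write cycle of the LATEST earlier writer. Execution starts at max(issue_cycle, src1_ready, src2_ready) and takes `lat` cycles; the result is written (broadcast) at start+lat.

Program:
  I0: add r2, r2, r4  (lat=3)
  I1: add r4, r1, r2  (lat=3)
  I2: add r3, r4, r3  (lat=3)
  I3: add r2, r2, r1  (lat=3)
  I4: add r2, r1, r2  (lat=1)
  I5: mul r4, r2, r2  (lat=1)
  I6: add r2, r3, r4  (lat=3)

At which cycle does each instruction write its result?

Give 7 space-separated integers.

Answer: 4 7 10 7 8 9 13

Derivation:
I0 add r2: issue@1 deps=(None,None) exec_start@1 write@4
I1 add r4: issue@2 deps=(None,0) exec_start@4 write@7
I2 add r3: issue@3 deps=(1,None) exec_start@7 write@10
I3 add r2: issue@4 deps=(0,None) exec_start@4 write@7
I4 add r2: issue@5 deps=(None,3) exec_start@7 write@8
I5 mul r4: issue@6 deps=(4,4) exec_start@8 write@9
I6 add r2: issue@7 deps=(2,5) exec_start@10 write@13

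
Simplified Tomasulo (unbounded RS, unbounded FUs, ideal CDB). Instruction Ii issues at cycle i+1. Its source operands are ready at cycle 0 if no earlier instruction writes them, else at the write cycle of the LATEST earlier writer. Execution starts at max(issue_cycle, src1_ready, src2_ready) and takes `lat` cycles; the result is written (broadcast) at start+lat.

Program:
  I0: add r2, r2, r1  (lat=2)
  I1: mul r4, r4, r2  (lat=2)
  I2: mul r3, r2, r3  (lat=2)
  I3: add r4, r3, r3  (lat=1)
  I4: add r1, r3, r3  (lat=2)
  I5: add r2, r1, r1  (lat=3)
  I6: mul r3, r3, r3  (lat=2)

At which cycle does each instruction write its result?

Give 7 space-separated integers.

Answer: 3 5 5 6 7 10 9

Derivation:
I0 add r2: issue@1 deps=(None,None) exec_start@1 write@3
I1 mul r4: issue@2 deps=(None,0) exec_start@3 write@5
I2 mul r3: issue@3 deps=(0,None) exec_start@3 write@5
I3 add r4: issue@4 deps=(2,2) exec_start@5 write@6
I4 add r1: issue@5 deps=(2,2) exec_start@5 write@7
I5 add r2: issue@6 deps=(4,4) exec_start@7 write@10
I6 mul r3: issue@7 deps=(2,2) exec_start@7 write@9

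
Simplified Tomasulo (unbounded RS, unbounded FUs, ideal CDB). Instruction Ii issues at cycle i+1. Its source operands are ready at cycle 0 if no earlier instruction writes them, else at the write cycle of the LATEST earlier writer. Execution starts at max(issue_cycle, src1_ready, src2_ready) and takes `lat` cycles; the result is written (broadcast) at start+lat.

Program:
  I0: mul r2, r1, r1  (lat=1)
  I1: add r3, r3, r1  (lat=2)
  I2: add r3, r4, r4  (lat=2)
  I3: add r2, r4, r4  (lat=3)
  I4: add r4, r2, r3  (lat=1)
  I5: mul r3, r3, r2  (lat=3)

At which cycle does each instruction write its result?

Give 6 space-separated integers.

I0 mul r2: issue@1 deps=(None,None) exec_start@1 write@2
I1 add r3: issue@2 deps=(None,None) exec_start@2 write@4
I2 add r3: issue@3 deps=(None,None) exec_start@3 write@5
I3 add r2: issue@4 deps=(None,None) exec_start@4 write@7
I4 add r4: issue@5 deps=(3,2) exec_start@7 write@8
I5 mul r3: issue@6 deps=(2,3) exec_start@7 write@10

Answer: 2 4 5 7 8 10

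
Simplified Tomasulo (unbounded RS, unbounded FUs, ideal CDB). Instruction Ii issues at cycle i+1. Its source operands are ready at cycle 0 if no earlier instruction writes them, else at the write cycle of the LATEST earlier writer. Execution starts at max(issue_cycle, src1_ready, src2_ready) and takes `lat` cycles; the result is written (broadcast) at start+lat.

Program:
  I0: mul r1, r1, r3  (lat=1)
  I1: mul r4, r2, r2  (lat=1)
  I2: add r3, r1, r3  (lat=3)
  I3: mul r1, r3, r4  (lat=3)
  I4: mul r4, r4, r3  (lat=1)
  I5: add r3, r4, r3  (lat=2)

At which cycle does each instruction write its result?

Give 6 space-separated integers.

Answer: 2 3 6 9 7 9

Derivation:
I0 mul r1: issue@1 deps=(None,None) exec_start@1 write@2
I1 mul r4: issue@2 deps=(None,None) exec_start@2 write@3
I2 add r3: issue@3 deps=(0,None) exec_start@3 write@6
I3 mul r1: issue@4 deps=(2,1) exec_start@6 write@9
I4 mul r4: issue@5 deps=(1,2) exec_start@6 write@7
I5 add r3: issue@6 deps=(4,2) exec_start@7 write@9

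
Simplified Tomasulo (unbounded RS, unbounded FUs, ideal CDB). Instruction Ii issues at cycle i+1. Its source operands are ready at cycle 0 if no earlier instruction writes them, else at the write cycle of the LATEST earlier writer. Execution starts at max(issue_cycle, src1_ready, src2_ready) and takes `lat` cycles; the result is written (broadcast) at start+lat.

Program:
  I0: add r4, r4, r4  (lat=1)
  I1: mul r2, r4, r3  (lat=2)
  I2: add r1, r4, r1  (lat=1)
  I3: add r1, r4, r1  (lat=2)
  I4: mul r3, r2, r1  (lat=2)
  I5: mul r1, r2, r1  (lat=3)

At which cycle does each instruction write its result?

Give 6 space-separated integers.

I0 add r4: issue@1 deps=(None,None) exec_start@1 write@2
I1 mul r2: issue@2 deps=(0,None) exec_start@2 write@4
I2 add r1: issue@3 deps=(0,None) exec_start@3 write@4
I3 add r1: issue@4 deps=(0,2) exec_start@4 write@6
I4 mul r3: issue@5 deps=(1,3) exec_start@6 write@8
I5 mul r1: issue@6 deps=(1,3) exec_start@6 write@9

Answer: 2 4 4 6 8 9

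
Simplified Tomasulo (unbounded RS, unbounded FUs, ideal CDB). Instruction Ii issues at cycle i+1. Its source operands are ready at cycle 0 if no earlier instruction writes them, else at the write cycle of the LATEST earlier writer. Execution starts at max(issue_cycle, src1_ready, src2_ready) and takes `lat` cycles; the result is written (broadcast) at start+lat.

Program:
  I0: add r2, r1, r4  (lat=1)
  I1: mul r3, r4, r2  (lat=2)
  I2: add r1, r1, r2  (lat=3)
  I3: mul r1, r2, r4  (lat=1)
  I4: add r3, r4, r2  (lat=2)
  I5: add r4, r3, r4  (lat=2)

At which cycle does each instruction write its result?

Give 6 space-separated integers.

Answer: 2 4 6 5 7 9

Derivation:
I0 add r2: issue@1 deps=(None,None) exec_start@1 write@2
I1 mul r3: issue@2 deps=(None,0) exec_start@2 write@4
I2 add r1: issue@3 deps=(None,0) exec_start@3 write@6
I3 mul r1: issue@4 deps=(0,None) exec_start@4 write@5
I4 add r3: issue@5 deps=(None,0) exec_start@5 write@7
I5 add r4: issue@6 deps=(4,None) exec_start@7 write@9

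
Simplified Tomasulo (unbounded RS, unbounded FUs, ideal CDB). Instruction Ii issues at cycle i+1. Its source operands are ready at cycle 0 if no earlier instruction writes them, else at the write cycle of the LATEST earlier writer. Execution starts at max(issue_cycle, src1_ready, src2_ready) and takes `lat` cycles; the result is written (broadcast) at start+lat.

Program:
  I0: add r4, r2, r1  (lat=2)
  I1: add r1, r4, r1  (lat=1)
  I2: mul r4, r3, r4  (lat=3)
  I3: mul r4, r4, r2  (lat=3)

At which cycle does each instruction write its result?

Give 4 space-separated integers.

Answer: 3 4 6 9

Derivation:
I0 add r4: issue@1 deps=(None,None) exec_start@1 write@3
I1 add r1: issue@2 deps=(0,None) exec_start@3 write@4
I2 mul r4: issue@3 deps=(None,0) exec_start@3 write@6
I3 mul r4: issue@4 deps=(2,None) exec_start@6 write@9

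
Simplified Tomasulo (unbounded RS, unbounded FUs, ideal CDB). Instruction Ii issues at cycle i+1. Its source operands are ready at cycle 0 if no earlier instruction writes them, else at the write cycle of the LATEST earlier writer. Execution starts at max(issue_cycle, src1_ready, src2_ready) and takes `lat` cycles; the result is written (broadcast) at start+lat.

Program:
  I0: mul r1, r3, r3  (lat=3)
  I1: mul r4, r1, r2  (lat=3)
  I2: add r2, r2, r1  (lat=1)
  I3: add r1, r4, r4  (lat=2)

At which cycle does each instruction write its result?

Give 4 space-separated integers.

I0 mul r1: issue@1 deps=(None,None) exec_start@1 write@4
I1 mul r4: issue@2 deps=(0,None) exec_start@4 write@7
I2 add r2: issue@3 deps=(None,0) exec_start@4 write@5
I3 add r1: issue@4 deps=(1,1) exec_start@7 write@9

Answer: 4 7 5 9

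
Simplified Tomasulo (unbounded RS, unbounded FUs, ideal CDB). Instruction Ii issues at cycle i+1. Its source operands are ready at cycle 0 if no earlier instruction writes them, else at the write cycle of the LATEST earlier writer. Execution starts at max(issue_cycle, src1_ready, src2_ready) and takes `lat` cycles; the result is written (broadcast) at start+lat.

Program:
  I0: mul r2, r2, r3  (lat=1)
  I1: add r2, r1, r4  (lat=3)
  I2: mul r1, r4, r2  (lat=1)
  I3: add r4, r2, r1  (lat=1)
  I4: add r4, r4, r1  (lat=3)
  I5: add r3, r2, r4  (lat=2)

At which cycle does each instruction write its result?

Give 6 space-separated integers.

Answer: 2 5 6 7 10 12

Derivation:
I0 mul r2: issue@1 deps=(None,None) exec_start@1 write@2
I1 add r2: issue@2 deps=(None,None) exec_start@2 write@5
I2 mul r1: issue@3 deps=(None,1) exec_start@5 write@6
I3 add r4: issue@4 deps=(1,2) exec_start@6 write@7
I4 add r4: issue@5 deps=(3,2) exec_start@7 write@10
I5 add r3: issue@6 deps=(1,4) exec_start@10 write@12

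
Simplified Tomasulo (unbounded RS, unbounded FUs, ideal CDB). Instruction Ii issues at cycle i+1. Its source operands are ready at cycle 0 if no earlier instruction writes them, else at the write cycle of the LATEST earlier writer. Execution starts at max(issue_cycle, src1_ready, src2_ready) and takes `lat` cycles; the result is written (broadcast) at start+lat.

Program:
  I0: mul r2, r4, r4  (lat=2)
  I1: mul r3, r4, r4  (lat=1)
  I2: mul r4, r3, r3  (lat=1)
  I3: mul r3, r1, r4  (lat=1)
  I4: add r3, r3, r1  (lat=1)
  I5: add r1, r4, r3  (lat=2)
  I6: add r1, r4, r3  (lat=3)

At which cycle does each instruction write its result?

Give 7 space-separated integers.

Answer: 3 3 4 5 6 8 10

Derivation:
I0 mul r2: issue@1 deps=(None,None) exec_start@1 write@3
I1 mul r3: issue@2 deps=(None,None) exec_start@2 write@3
I2 mul r4: issue@3 deps=(1,1) exec_start@3 write@4
I3 mul r3: issue@4 deps=(None,2) exec_start@4 write@5
I4 add r3: issue@5 deps=(3,None) exec_start@5 write@6
I5 add r1: issue@6 deps=(2,4) exec_start@6 write@8
I6 add r1: issue@7 deps=(2,4) exec_start@7 write@10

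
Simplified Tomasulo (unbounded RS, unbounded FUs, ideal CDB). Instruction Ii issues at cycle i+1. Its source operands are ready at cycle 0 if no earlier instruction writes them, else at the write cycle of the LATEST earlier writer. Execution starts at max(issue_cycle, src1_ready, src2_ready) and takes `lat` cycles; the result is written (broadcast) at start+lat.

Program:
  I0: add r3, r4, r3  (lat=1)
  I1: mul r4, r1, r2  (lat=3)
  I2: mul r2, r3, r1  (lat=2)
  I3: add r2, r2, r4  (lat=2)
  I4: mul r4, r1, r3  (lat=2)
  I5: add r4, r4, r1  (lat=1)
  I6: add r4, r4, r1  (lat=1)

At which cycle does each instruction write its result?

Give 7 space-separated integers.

I0 add r3: issue@1 deps=(None,None) exec_start@1 write@2
I1 mul r4: issue@2 deps=(None,None) exec_start@2 write@5
I2 mul r2: issue@3 deps=(0,None) exec_start@3 write@5
I3 add r2: issue@4 deps=(2,1) exec_start@5 write@7
I4 mul r4: issue@5 deps=(None,0) exec_start@5 write@7
I5 add r4: issue@6 deps=(4,None) exec_start@7 write@8
I6 add r4: issue@7 deps=(5,None) exec_start@8 write@9

Answer: 2 5 5 7 7 8 9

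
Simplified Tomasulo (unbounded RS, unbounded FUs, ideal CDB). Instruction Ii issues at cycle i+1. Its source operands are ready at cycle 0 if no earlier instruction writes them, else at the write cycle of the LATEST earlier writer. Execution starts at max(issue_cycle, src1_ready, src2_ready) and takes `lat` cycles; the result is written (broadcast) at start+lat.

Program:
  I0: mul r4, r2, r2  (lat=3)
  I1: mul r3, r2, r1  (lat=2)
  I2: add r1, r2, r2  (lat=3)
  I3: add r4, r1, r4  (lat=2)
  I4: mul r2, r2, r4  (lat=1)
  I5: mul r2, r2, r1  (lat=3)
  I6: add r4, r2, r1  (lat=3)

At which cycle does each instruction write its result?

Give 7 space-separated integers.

Answer: 4 4 6 8 9 12 15

Derivation:
I0 mul r4: issue@1 deps=(None,None) exec_start@1 write@4
I1 mul r3: issue@2 deps=(None,None) exec_start@2 write@4
I2 add r1: issue@3 deps=(None,None) exec_start@3 write@6
I3 add r4: issue@4 deps=(2,0) exec_start@6 write@8
I4 mul r2: issue@5 deps=(None,3) exec_start@8 write@9
I5 mul r2: issue@6 deps=(4,2) exec_start@9 write@12
I6 add r4: issue@7 deps=(5,2) exec_start@12 write@15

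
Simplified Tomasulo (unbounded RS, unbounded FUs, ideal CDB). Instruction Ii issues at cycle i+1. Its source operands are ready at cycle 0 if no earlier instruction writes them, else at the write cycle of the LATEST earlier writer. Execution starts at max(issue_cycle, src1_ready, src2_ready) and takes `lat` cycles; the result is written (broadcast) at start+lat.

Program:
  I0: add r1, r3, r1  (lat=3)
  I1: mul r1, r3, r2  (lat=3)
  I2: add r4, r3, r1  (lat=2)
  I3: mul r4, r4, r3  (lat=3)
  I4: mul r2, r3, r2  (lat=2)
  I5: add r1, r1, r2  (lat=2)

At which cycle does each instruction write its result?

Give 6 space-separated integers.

Answer: 4 5 7 10 7 9

Derivation:
I0 add r1: issue@1 deps=(None,None) exec_start@1 write@4
I1 mul r1: issue@2 deps=(None,None) exec_start@2 write@5
I2 add r4: issue@3 deps=(None,1) exec_start@5 write@7
I3 mul r4: issue@4 deps=(2,None) exec_start@7 write@10
I4 mul r2: issue@5 deps=(None,None) exec_start@5 write@7
I5 add r1: issue@6 deps=(1,4) exec_start@7 write@9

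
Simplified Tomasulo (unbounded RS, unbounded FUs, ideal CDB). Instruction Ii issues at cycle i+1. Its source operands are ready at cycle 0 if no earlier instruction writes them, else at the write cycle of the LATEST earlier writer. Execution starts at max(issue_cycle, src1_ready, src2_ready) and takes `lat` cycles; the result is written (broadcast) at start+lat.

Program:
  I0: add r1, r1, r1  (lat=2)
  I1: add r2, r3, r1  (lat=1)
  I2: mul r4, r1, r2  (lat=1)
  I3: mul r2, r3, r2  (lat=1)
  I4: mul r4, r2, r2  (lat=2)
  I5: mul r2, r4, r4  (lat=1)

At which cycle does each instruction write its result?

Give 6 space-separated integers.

Answer: 3 4 5 5 7 8

Derivation:
I0 add r1: issue@1 deps=(None,None) exec_start@1 write@3
I1 add r2: issue@2 deps=(None,0) exec_start@3 write@4
I2 mul r4: issue@3 deps=(0,1) exec_start@4 write@5
I3 mul r2: issue@4 deps=(None,1) exec_start@4 write@5
I4 mul r4: issue@5 deps=(3,3) exec_start@5 write@7
I5 mul r2: issue@6 deps=(4,4) exec_start@7 write@8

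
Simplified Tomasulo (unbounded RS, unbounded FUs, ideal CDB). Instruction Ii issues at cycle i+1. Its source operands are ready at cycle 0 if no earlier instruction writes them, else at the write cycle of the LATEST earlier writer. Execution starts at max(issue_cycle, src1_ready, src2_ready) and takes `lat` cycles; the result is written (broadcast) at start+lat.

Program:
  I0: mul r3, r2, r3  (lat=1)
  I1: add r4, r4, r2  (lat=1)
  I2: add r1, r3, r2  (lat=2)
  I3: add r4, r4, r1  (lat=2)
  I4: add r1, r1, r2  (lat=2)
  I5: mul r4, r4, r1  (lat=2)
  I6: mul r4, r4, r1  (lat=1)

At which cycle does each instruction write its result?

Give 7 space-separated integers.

I0 mul r3: issue@1 deps=(None,None) exec_start@1 write@2
I1 add r4: issue@2 deps=(None,None) exec_start@2 write@3
I2 add r1: issue@3 deps=(0,None) exec_start@3 write@5
I3 add r4: issue@4 deps=(1,2) exec_start@5 write@7
I4 add r1: issue@5 deps=(2,None) exec_start@5 write@7
I5 mul r4: issue@6 deps=(3,4) exec_start@7 write@9
I6 mul r4: issue@7 deps=(5,4) exec_start@9 write@10

Answer: 2 3 5 7 7 9 10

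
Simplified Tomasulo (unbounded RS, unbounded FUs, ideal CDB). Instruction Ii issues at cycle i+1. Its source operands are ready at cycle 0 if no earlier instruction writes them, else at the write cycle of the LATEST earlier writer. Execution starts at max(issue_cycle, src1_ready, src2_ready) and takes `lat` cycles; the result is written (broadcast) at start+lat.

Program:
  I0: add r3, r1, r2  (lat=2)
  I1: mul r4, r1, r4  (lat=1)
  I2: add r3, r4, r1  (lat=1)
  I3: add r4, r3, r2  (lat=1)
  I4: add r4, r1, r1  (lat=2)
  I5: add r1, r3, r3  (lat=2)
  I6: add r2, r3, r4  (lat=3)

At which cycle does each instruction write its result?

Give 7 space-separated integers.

Answer: 3 3 4 5 7 8 10

Derivation:
I0 add r3: issue@1 deps=(None,None) exec_start@1 write@3
I1 mul r4: issue@2 deps=(None,None) exec_start@2 write@3
I2 add r3: issue@3 deps=(1,None) exec_start@3 write@4
I3 add r4: issue@4 deps=(2,None) exec_start@4 write@5
I4 add r4: issue@5 deps=(None,None) exec_start@5 write@7
I5 add r1: issue@6 deps=(2,2) exec_start@6 write@8
I6 add r2: issue@7 deps=(2,4) exec_start@7 write@10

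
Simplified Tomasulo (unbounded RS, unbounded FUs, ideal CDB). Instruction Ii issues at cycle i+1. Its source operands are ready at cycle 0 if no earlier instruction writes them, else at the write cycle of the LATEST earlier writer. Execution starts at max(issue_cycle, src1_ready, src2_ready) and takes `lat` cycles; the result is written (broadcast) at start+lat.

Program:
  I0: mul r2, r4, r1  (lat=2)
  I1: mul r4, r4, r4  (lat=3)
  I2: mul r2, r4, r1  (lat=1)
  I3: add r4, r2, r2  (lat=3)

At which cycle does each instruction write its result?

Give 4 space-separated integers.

Answer: 3 5 6 9

Derivation:
I0 mul r2: issue@1 deps=(None,None) exec_start@1 write@3
I1 mul r4: issue@2 deps=(None,None) exec_start@2 write@5
I2 mul r2: issue@3 deps=(1,None) exec_start@5 write@6
I3 add r4: issue@4 deps=(2,2) exec_start@6 write@9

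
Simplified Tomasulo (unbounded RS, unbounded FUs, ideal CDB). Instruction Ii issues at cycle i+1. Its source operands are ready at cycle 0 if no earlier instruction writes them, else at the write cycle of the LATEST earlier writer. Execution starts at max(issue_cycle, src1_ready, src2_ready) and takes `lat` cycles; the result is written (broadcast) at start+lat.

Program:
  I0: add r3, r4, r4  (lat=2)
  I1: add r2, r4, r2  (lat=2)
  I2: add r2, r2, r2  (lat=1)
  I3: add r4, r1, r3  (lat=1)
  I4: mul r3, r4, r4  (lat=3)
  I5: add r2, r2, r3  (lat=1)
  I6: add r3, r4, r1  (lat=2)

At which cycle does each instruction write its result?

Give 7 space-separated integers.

I0 add r3: issue@1 deps=(None,None) exec_start@1 write@3
I1 add r2: issue@2 deps=(None,None) exec_start@2 write@4
I2 add r2: issue@3 deps=(1,1) exec_start@4 write@5
I3 add r4: issue@4 deps=(None,0) exec_start@4 write@5
I4 mul r3: issue@5 deps=(3,3) exec_start@5 write@8
I5 add r2: issue@6 deps=(2,4) exec_start@8 write@9
I6 add r3: issue@7 deps=(3,None) exec_start@7 write@9

Answer: 3 4 5 5 8 9 9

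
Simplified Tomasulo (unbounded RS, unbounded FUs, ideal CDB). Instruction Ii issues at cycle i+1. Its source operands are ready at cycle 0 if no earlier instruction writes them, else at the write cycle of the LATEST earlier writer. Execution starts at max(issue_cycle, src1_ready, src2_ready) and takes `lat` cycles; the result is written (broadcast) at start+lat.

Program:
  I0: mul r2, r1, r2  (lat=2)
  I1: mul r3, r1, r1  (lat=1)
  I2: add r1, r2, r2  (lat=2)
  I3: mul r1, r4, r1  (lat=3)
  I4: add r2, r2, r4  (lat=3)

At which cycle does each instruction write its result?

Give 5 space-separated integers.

I0 mul r2: issue@1 deps=(None,None) exec_start@1 write@3
I1 mul r3: issue@2 deps=(None,None) exec_start@2 write@3
I2 add r1: issue@3 deps=(0,0) exec_start@3 write@5
I3 mul r1: issue@4 deps=(None,2) exec_start@5 write@8
I4 add r2: issue@5 deps=(0,None) exec_start@5 write@8

Answer: 3 3 5 8 8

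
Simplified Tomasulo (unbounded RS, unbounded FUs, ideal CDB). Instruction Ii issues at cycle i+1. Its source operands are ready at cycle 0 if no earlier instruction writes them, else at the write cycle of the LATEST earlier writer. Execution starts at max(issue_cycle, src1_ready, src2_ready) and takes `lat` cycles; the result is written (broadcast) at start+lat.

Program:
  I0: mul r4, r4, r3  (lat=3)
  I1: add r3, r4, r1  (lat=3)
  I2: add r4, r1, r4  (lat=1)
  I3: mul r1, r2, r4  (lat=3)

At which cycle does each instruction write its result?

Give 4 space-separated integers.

Answer: 4 7 5 8

Derivation:
I0 mul r4: issue@1 deps=(None,None) exec_start@1 write@4
I1 add r3: issue@2 deps=(0,None) exec_start@4 write@7
I2 add r4: issue@3 deps=(None,0) exec_start@4 write@5
I3 mul r1: issue@4 deps=(None,2) exec_start@5 write@8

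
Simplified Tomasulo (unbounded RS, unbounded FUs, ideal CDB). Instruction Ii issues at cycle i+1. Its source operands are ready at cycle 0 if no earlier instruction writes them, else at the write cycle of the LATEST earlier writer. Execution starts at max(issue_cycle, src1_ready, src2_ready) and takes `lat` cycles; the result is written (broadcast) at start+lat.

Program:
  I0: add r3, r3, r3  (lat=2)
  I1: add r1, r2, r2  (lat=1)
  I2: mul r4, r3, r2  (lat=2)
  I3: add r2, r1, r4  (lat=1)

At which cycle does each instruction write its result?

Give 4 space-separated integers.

Answer: 3 3 5 6

Derivation:
I0 add r3: issue@1 deps=(None,None) exec_start@1 write@3
I1 add r1: issue@2 deps=(None,None) exec_start@2 write@3
I2 mul r4: issue@3 deps=(0,None) exec_start@3 write@5
I3 add r2: issue@4 deps=(1,2) exec_start@5 write@6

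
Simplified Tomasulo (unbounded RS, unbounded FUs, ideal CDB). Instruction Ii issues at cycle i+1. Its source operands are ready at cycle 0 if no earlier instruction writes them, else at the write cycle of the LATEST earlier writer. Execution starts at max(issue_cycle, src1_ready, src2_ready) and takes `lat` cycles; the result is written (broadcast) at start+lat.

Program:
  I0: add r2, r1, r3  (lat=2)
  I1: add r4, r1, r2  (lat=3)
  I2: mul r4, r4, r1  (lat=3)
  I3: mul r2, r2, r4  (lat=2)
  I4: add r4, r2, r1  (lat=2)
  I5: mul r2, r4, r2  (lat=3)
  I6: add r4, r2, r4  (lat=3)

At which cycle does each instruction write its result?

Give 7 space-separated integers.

I0 add r2: issue@1 deps=(None,None) exec_start@1 write@3
I1 add r4: issue@2 deps=(None,0) exec_start@3 write@6
I2 mul r4: issue@3 deps=(1,None) exec_start@6 write@9
I3 mul r2: issue@4 deps=(0,2) exec_start@9 write@11
I4 add r4: issue@5 deps=(3,None) exec_start@11 write@13
I5 mul r2: issue@6 deps=(4,3) exec_start@13 write@16
I6 add r4: issue@7 deps=(5,4) exec_start@16 write@19

Answer: 3 6 9 11 13 16 19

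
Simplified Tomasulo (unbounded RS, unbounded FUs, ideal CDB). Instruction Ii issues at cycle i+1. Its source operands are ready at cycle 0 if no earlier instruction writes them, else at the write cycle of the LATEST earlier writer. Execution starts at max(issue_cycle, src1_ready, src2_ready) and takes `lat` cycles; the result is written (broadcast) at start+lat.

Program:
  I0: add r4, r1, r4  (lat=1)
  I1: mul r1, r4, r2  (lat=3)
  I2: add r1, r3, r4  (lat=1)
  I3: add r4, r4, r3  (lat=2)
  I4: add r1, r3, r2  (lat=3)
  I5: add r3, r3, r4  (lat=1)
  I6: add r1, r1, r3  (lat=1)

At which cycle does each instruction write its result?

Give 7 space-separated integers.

Answer: 2 5 4 6 8 7 9

Derivation:
I0 add r4: issue@1 deps=(None,None) exec_start@1 write@2
I1 mul r1: issue@2 deps=(0,None) exec_start@2 write@5
I2 add r1: issue@3 deps=(None,0) exec_start@3 write@4
I3 add r4: issue@4 deps=(0,None) exec_start@4 write@6
I4 add r1: issue@5 deps=(None,None) exec_start@5 write@8
I5 add r3: issue@6 deps=(None,3) exec_start@6 write@7
I6 add r1: issue@7 deps=(4,5) exec_start@8 write@9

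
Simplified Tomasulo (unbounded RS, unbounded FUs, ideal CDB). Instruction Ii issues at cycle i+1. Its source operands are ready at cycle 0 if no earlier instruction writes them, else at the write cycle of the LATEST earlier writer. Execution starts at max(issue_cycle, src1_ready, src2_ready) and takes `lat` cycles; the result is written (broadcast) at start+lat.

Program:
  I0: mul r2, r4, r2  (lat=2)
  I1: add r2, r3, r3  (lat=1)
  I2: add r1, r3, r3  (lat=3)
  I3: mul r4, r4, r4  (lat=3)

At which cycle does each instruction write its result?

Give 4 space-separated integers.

I0 mul r2: issue@1 deps=(None,None) exec_start@1 write@3
I1 add r2: issue@2 deps=(None,None) exec_start@2 write@3
I2 add r1: issue@3 deps=(None,None) exec_start@3 write@6
I3 mul r4: issue@4 deps=(None,None) exec_start@4 write@7

Answer: 3 3 6 7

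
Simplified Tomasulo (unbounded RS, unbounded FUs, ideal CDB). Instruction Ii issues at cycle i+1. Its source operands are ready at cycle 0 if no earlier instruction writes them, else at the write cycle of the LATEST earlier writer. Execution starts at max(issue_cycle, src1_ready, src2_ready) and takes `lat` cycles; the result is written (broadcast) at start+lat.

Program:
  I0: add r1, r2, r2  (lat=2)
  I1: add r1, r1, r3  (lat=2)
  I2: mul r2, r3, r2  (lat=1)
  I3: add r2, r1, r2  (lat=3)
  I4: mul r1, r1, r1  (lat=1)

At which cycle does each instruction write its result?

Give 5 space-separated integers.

Answer: 3 5 4 8 6

Derivation:
I0 add r1: issue@1 deps=(None,None) exec_start@1 write@3
I1 add r1: issue@2 deps=(0,None) exec_start@3 write@5
I2 mul r2: issue@3 deps=(None,None) exec_start@3 write@4
I3 add r2: issue@4 deps=(1,2) exec_start@5 write@8
I4 mul r1: issue@5 deps=(1,1) exec_start@5 write@6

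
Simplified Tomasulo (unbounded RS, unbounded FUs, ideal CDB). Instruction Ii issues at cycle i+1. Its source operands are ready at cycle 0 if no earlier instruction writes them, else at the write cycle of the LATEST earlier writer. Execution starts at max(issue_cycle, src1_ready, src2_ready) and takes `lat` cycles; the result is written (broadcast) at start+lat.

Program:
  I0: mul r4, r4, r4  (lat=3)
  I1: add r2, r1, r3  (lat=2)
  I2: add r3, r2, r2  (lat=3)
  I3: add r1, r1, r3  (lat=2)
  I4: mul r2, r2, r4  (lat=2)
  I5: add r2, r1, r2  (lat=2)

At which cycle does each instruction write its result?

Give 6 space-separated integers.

I0 mul r4: issue@1 deps=(None,None) exec_start@1 write@4
I1 add r2: issue@2 deps=(None,None) exec_start@2 write@4
I2 add r3: issue@3 deps=(1,1) exec_start@4 write@7
I3 add r1: issue@4 deps=(None,2) exec_start@7 write@9
I4 mul r2: issue@5 deps=(1,0) exec_start@5 write@7
I5 add r2: issue@6 deps=(3,4) exec_start@9 write@11

Answer: 4 4 7 9 7 11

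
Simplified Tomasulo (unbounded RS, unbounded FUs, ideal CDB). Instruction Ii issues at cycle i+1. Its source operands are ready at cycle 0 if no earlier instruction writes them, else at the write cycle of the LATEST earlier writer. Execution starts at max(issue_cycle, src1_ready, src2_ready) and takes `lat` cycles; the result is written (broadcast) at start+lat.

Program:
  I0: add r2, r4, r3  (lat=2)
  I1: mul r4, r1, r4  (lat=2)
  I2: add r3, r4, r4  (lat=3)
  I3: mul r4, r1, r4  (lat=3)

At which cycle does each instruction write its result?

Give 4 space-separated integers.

I0 add r2: issue@1 deps=(None,None) exec_start@1 write@3
I1 mul r4: issue@2 deps=(None,None) exec_start@2 write@4
I2 add r3: issue@3 deps=(1,1) exec_start@4 write@7
I3 mul r4: issue@4 deps=(None,1) exec_start@4 write@7

Answer: 3 4 7 7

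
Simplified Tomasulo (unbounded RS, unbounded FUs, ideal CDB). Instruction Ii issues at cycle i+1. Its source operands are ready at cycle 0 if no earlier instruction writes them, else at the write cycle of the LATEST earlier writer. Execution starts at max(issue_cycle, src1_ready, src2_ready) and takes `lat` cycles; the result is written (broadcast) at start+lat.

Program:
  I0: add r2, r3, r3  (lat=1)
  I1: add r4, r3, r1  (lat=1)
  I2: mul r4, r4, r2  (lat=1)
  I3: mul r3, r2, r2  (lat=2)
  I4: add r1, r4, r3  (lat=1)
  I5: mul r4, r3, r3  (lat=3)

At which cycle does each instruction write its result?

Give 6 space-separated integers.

Answer: 2 3 4 6 7 9

Derivation:
I0 add r2: issue@1 deps=(None,None) exec_start@1 write@2
I1 add r4: issue@2 deps=(None,None) exec_start@2 write@3
I2 mul r4: issue@3 deps=(1,0) exec_start@3 write@4
I3 mul r3: issue@4 deps=(0,0) exec_start@4 write@6
I4 add r1: issue@5 deps=(2,3) exec_start@6 write@7
I5 mul r4: issue@6 deps=(3,3) exec_start@6 write@9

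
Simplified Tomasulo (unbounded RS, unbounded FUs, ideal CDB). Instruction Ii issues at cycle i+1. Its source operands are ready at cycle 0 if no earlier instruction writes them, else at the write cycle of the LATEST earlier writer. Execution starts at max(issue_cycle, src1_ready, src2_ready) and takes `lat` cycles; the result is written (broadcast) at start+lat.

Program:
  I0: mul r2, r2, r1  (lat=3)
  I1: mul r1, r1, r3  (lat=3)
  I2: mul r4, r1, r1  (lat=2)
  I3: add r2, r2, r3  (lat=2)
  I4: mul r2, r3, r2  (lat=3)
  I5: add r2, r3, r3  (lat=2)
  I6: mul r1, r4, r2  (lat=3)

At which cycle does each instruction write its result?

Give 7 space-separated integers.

I0 mul r2: issue@1 deps=(None,None) exec_start@1 write@4
I1 mul r1: issue@2 deps=(None,None) exec_start@2 write@5
I2 mul r4: issue@3 deps=(1,1) exec_start@5 write@7
I3 add r2: issue@4 deps=(0,None) exec_start@4 write@6
I4 mul r2: issue@5 deps=(None,3) exec_start@6 write@9
I5 add r2: issue@6 deps=(None,None) exec_start@6 write@8
I6 mul r1: issue@7 deps=(2,5) exec_start@8 write@11

Answer: 4 5 7 6 9 8 11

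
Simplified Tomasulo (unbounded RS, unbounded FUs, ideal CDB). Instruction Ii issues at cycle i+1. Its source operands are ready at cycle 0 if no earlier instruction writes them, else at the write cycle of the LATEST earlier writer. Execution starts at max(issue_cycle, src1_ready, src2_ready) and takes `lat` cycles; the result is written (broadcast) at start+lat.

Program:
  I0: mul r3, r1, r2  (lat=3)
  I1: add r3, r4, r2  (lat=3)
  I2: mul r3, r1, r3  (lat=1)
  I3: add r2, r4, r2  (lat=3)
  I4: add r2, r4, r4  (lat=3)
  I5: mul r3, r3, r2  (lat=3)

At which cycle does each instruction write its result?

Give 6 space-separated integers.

I0 mul r3: issue@1 deps=(None,None) exec_start@1 write@4
I1 add r3: issue@2 deps=(None,None) exec_start@2 write@5
I2 mul r3: issue@3 deps=(None,1) exec_start@5 write@6
I3 add r2: issue@4 deps=(None,None) exec_start@4 write@7
I4 add r2: issue@5 deps=(None,None) exec_start@5 write@8
I5 mul r3: issue@6 deps=(2,4) exec_start@8 write@11

Answer: 4 5 6 7 8 11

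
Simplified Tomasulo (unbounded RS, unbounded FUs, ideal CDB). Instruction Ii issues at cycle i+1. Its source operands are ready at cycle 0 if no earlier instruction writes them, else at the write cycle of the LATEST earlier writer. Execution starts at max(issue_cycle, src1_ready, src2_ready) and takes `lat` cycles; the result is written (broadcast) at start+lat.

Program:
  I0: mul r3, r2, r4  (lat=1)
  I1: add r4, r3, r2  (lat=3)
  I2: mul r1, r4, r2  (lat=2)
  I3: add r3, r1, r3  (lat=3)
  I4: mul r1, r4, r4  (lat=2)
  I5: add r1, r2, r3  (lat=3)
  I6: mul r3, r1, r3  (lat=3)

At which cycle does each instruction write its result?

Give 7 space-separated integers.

I0 mul r3: issue@1 deps=(None,None) exec_start@1 write@2
I1 add r4: issue@2 deps=(0,None) exec_start@2 write@5
I2 mul r1: issue@3 deps=(1,None) exec_start@5 write@7
I3 add r3: issue@4 deps=(2,0) exec_start@7 write@10
I4 mul r1: issue@5 deps=(1,1) exec_start@5 write@7
I5 add r1: issue@6 deps=(None,3) exec_start@10 write@13
I6 mul r3: issue@7 deps=(5,3) exec_start@13 write@16

Answer: 2 5 7 10 7 13 16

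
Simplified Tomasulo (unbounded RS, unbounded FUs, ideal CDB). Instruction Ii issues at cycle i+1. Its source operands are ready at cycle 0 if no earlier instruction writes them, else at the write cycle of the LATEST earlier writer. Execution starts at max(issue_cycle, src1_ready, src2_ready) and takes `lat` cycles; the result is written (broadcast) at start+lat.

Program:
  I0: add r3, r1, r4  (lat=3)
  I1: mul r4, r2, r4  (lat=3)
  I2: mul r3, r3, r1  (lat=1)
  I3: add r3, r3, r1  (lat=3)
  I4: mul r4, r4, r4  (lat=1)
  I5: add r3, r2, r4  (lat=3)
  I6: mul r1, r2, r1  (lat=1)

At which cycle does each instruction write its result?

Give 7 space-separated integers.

I0 add r3: issue@1 deps=(None,None) exec_start@1 write@4
I1 mul r4: issue@2 deps=(None,None) exec_start@2 write@5
I2 mul r3: issue@3 deps=(0,None) exec_start@4 write@5
I3 add r3: issue@4 deps=(2,None) exec_start@5 write@8
I4 mul r4: issue@5 deps=(1,1) exec_start@5 write@6
I5 add r3: issue@6 deps=(None,4) exec_start@6 write@9
I6 mul r1: issue@7 deps=(None,None) exec_start@7 write@8

Answer: 4 5 5 8 6 9 8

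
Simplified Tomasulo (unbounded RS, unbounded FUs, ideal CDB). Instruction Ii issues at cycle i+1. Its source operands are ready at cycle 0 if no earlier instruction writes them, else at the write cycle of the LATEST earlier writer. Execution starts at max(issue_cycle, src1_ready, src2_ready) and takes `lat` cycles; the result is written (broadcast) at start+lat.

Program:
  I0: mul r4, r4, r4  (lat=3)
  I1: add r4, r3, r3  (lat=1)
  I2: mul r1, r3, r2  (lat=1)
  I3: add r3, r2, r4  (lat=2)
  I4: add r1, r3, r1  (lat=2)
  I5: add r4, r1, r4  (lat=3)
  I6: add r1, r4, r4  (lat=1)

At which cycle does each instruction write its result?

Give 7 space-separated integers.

Answer: 4 3 4 6 8 11 12

Derivation:
I0 mul r4: issue@1 deps=(None,None) exec_start@1 write@4
I1 add r4: issue@2 deps=(None,None) exec_start@2 write@3
I2 mul r1: issue@3 deps=(None,None) exec_start@3 write@4
I3 add r3: issue@4 deps=(None,1) exec_start@4 write@6
I4 add r1: issue@5 deps=(3,2) exec_start@6 write@8
I5 add r4: issue@6 deps=(4,1) exec_start@8 write@11
I6 add r1: issue@7 deps=(5,5) exec_start@11 write@12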